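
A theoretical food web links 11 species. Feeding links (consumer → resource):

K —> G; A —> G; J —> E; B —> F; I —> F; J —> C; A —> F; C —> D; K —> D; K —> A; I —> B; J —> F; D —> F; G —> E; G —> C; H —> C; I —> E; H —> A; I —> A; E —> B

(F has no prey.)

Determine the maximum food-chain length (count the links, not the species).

One longest chain: F → B → E → G → A → I.
It has 6 species and 5 links.

5 links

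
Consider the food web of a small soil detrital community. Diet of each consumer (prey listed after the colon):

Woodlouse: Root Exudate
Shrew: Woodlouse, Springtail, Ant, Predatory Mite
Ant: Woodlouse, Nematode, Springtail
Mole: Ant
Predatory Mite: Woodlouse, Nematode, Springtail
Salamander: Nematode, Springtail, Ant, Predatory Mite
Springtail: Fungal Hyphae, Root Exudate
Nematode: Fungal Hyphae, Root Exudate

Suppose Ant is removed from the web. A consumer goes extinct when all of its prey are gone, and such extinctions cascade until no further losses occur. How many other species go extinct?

1

Remove Ant.
Round 1: Mole (all prey gone) → extinct.
No further losses. Total secondary extinctions: 1.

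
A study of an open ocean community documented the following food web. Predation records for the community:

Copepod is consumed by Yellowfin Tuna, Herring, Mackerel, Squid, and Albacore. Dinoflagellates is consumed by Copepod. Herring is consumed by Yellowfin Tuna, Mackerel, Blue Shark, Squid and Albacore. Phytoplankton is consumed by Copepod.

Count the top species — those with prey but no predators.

Top species (has prey, but nothing eats it): Albacore, Mackerel, Yellowfin Tuna, Squid, Blue Shark.
Count: 5.

5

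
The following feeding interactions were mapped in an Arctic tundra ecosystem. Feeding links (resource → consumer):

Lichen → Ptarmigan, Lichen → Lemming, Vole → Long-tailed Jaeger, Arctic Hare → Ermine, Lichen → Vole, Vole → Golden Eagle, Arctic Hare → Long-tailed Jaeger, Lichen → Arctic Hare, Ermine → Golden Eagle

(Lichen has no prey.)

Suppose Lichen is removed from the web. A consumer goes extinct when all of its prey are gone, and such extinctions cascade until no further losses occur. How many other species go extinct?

7

Remove Lichen.
Round 1: Lemming (all prey gone), Ptarmigan (all prey gone), Arctic Hare (all prey gone), Vole (all prey gone) → extinct.
Round 2: Ermine (all prey gone), Long-tailed Jaeger (all prey gone) → extinct.
Round 3: Golden Eagle (all prey gone) → extinct.
No further losses. Total secondary extinctions: 7.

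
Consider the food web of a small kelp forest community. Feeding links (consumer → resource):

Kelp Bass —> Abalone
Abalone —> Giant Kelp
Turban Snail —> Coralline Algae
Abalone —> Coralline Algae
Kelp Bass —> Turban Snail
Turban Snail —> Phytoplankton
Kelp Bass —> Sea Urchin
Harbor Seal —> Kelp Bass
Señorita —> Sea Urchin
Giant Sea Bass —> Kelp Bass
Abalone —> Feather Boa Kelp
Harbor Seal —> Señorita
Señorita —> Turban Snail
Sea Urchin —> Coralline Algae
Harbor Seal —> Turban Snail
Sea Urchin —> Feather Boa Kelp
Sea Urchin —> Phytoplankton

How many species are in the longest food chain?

One longest chain: Giant Kelp → Abalone → Kelp Bass → Giant Sea Bass.
It has 4 species and 3 links.

4 species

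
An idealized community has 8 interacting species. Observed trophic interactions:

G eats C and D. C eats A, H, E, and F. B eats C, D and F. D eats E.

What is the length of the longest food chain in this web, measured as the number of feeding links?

One longest chain: H → C → B.
It has 3 species and 2 links.

2 links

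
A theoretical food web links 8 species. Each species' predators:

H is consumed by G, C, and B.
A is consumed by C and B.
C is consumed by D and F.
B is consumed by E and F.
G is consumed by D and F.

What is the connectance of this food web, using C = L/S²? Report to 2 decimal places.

C = 0.17

The web has S = 8 species and L = 11 feeding links.
C = L / S² = 11 / 64 = 0.1719 ≈ 0.17.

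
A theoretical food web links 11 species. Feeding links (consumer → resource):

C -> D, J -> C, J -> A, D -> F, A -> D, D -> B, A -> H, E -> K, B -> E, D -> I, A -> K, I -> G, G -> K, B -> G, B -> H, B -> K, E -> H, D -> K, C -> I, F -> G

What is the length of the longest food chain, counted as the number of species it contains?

One longest chain: H → E → B → D → C → J.
It has 6 species and 5 links.

6 species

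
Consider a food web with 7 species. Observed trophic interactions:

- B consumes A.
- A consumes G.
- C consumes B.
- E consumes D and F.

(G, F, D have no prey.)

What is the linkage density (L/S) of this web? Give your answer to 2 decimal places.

There are L = 5 links among S = 7 species.
L/S = 5/7 = 0.7143 ≈ 0.71.

L/S = 0.71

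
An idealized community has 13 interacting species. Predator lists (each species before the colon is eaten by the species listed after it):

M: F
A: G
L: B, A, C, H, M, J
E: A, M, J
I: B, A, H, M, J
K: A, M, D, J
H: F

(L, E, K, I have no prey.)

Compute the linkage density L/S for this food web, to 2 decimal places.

L/S = 1.62

There are L = 21 links among S = 13 species.
L/S = 21/13 = 1.6154 ≈ 1.62.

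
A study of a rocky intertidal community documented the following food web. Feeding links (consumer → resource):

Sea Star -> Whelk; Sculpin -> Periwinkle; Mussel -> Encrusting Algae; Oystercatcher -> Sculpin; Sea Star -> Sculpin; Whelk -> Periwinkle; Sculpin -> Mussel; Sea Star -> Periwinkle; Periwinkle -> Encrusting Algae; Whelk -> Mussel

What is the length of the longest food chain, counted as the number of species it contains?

4 species

One longest chain: Encrusting Algae → Periwinkle → Sculpin → Sea Star.
It has 4 species and 3 links.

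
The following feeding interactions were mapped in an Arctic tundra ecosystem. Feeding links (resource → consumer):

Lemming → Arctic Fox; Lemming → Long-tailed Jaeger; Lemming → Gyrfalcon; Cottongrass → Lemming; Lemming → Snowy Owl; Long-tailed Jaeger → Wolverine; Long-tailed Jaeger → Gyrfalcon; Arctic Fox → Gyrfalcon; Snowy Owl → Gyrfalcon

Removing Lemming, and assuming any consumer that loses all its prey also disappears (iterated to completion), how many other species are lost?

5

Remove Lemming.
Round 1: Arctic Fox (all prey gone), Snowy Owl (all prey gone), Long-tailed Jaeger (all prey gone) → extinct.
Round 2: Gyrfalcon (all prey gone), Wolverine (all prey gone) → extinct.
No further losses. Total secondary extinctions: 5.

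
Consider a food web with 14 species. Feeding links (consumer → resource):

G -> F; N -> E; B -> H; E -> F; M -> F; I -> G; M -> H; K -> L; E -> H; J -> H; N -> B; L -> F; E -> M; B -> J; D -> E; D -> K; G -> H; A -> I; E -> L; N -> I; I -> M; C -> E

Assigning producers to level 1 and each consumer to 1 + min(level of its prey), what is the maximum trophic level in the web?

4

Producers (level 1): F, H.
Following each consumer down to its lowest-level prey: F → G → I → A (levels 1 through 4).
All prey of A (I 3) are at level 3 or above, so A is at level 1 + 3 = 4.
Every consumer has at least one prey at level 3 or below, so none exceeds level 4.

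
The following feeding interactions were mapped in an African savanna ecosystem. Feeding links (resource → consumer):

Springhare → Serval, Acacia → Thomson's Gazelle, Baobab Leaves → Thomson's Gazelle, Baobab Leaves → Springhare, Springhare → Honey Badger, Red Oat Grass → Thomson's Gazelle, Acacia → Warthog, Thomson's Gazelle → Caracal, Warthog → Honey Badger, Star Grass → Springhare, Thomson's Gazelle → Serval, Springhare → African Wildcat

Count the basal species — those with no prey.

Basal species (no prey listed): Star Grass, Baobab Leaves, Red Oat Grass, Acacia.
Count: 4.

4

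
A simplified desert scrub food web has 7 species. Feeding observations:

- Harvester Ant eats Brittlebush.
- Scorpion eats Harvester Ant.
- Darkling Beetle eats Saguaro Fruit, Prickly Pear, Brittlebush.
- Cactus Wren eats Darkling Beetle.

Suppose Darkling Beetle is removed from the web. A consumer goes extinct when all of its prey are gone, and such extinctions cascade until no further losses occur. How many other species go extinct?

1

Remove Darkling Beetle.
Round 1: Cactus Wren (all prey gone) → extinct.
No further losses. Total secondary extinctions: 1.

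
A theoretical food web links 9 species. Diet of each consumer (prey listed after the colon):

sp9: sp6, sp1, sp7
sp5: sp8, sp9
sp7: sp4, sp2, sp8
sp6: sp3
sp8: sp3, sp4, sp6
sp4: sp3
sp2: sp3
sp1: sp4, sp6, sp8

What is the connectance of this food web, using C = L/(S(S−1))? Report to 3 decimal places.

The web has S = 9 species and L = 17 feeding links.
C = L / (S(S−1)) = 17 / 72 = 0.2361 ≈ 0.236.

C = 0.236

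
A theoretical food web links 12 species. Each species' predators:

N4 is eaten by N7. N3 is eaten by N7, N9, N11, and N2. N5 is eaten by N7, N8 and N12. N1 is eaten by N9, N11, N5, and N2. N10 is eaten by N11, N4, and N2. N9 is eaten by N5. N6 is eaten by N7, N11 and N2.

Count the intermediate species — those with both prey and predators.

3

Intermediate species (has both prey and predators): N4, N9, N5.
Count: 3.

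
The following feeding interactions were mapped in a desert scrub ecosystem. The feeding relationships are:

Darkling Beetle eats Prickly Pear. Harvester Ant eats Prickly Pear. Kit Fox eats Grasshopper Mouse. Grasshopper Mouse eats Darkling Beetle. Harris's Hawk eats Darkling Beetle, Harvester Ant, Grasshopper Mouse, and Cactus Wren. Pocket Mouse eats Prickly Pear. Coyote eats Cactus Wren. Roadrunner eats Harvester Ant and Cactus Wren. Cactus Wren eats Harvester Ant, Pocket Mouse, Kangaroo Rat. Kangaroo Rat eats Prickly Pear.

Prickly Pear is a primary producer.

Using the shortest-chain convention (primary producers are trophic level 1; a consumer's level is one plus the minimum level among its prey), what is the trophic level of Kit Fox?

Prickly Pear is a producer → level 1.
Darkling Beetle eats Prickly Pear → level 2.
Grasshopper Mouse eats Darkling Beetle → level 3.
Kit Fox eats Grasshopper Mouse → level 4.
No prey of Kit Fox is below level 3, so 4 is the minimum.

Trophic level 4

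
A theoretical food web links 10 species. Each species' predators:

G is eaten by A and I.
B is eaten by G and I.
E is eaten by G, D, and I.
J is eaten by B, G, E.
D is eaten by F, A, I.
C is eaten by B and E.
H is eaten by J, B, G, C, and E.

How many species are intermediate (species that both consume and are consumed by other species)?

6

Intermediate species (has both prey and predators): C, J, B, E, D, G.
Count: 6.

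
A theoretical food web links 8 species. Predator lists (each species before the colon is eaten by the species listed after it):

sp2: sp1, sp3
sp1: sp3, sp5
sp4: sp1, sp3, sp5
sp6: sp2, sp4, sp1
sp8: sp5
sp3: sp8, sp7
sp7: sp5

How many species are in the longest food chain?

One longest chain: sp6 → sp2 → sp1 → sp3 → sp8 → sp5.
It has 6 species and 5 links.

6 species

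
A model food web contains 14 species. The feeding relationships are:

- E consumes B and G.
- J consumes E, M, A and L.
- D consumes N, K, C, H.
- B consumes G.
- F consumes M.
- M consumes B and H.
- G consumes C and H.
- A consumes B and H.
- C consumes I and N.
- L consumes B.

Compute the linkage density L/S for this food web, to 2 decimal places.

There are L = 21 links among S = 14 species.
L/S = 21/14 = 1.5000 ≈ 1.50.

L/S = 1.50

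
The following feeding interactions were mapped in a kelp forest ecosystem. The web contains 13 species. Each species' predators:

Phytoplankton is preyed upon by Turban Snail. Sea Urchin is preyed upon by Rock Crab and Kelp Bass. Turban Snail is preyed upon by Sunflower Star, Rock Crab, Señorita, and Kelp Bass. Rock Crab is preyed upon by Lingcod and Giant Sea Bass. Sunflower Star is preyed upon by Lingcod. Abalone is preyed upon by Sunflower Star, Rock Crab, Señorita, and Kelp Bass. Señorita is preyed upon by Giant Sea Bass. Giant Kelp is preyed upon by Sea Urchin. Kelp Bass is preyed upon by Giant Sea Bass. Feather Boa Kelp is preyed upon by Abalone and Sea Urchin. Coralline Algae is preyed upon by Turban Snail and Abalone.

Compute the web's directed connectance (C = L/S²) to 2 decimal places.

The web has S = 13 species and L = 21 feeding links.
C = L / S² = 21 / 169 = 0.1243 ≈ 0.12.

C = 0.12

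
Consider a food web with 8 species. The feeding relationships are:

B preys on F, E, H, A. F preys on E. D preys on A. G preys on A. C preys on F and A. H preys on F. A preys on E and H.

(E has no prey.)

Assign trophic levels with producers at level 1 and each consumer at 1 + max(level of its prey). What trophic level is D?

Trophic level 5

E is a producer → level 1.
F eats E → level 2.
H eats F → level 3.
A eats H (level 3); other prey at levels: E 1 → level 4.
D eats A → level 5.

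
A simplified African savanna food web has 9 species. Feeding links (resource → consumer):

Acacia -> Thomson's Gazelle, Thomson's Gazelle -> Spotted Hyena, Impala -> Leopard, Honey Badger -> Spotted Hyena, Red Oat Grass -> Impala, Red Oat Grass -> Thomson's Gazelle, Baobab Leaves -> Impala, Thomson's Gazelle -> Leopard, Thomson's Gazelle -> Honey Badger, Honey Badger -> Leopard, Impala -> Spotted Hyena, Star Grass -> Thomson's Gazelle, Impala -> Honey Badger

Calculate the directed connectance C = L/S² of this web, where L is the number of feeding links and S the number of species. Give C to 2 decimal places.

C = 0.16

The web has S = 9 species and L = 13 feeding links.
C = L / S² = 13 / 81 = 0.1605 ≈ 0.16.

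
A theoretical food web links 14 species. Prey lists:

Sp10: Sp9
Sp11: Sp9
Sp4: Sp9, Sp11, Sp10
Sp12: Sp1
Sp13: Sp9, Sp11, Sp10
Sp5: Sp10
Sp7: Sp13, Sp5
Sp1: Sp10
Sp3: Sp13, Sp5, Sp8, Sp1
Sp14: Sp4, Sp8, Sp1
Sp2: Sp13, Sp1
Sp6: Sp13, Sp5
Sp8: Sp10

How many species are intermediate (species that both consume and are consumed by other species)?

7

Intermediate species (has both prey and predators): Sp11, Sp10, Sp4, Sp13, Sp5, Sp8, Sp1.
Count: 7.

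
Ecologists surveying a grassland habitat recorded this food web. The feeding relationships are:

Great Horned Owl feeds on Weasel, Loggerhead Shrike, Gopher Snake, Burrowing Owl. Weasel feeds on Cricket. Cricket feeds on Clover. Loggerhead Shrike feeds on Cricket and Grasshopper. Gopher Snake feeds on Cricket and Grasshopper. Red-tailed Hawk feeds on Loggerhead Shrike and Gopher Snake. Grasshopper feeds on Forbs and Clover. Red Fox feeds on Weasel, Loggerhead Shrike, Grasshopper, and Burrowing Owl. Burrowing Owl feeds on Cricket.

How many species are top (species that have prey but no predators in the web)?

Top species (has prey, but nothing eats it): Red Fox, Great Horned Owl, Red-tailed Hawk.
Count: 3.

3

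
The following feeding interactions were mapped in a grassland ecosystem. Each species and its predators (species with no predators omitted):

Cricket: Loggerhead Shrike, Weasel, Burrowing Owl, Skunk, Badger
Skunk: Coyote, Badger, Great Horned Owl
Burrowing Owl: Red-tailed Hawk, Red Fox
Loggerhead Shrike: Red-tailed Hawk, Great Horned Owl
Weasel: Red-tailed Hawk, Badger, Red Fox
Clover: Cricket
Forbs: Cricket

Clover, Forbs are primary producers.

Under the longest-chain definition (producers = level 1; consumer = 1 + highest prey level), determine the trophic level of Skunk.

Trophic level 3

Clover is a producer → level 1.
Cricket eats Clover (level 1); other prey at levels: Forbs 1 → level 2.
Skunk eats Cricket → level 3.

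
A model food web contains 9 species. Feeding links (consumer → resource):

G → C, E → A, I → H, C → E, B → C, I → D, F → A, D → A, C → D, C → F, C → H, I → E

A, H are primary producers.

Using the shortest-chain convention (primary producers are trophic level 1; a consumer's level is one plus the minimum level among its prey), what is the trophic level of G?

H is a producer → level 1.
C eats H → level 2.
G eats C → level 3.
No prey of G is below level 2, so 3 is the minimum.

Trophic level 3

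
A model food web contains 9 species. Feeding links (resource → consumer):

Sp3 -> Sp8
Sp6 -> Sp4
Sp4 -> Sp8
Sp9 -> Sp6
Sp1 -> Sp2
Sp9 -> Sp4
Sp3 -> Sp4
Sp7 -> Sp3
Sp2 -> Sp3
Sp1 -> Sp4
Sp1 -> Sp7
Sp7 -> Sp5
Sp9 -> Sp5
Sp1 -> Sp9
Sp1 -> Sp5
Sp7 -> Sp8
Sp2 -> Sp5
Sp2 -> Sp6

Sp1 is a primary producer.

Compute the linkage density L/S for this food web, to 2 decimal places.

L/S = 2.00

There are L = 18 links among S = 9 species.
L/S = 18/9 = 2.0000 ≈ 2.00.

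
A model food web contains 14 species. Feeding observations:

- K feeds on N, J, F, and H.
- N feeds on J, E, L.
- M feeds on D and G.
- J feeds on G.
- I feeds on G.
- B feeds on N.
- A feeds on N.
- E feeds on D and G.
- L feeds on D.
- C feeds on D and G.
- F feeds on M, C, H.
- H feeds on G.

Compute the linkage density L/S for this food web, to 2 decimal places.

L/S = 1.57

There are L = 22 links among S = 14 species.
L/S = 22/14 = 1.5714 ≈ 1.57.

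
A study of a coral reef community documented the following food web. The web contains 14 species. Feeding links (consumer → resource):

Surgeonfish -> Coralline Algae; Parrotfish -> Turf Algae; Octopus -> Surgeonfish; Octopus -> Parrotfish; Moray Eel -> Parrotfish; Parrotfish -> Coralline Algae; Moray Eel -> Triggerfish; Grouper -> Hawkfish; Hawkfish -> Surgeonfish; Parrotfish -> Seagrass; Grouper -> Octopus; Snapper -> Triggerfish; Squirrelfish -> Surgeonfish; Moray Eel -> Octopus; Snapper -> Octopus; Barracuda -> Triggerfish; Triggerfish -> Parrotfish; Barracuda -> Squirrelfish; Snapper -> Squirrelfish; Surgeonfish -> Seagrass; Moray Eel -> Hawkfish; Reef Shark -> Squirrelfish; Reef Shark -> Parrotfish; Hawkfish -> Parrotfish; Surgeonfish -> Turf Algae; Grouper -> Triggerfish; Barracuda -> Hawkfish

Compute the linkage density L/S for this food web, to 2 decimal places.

There are L = 27 links among S = 14 species.
L/S = 27/14 = 1.9286 ≈ 1.93.

L/S = 1.93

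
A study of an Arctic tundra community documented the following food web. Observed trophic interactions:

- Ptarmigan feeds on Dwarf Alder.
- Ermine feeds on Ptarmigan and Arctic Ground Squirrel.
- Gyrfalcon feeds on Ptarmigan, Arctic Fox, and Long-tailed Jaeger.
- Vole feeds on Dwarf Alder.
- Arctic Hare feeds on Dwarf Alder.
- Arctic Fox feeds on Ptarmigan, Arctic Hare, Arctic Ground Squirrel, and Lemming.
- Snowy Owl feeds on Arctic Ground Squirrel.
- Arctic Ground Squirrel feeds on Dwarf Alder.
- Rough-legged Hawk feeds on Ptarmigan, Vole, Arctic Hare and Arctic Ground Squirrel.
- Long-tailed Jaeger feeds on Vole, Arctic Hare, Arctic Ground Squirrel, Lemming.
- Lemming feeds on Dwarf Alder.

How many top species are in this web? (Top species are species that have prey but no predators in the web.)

4

Top species (has prey, but nothing eats it): Snowy Owl, Rough-legged Hawk, Ermine, Gyrfalcon.
Count: 4.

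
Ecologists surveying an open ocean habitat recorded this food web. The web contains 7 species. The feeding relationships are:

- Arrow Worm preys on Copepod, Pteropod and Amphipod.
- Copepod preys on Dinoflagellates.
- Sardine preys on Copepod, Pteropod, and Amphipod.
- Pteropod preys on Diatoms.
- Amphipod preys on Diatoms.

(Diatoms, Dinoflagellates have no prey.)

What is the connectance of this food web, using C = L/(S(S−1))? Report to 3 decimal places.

C = 0.214

The web has S = 7 species and L = 9 feeding links.
C = L / (S(S−1)) = 9 / 42 = 0.2143 ≈ 0.214.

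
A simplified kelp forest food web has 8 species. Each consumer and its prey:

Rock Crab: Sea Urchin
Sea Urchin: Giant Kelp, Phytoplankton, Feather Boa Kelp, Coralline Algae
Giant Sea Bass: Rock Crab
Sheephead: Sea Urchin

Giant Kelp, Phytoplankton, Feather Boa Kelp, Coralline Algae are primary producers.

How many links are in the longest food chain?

One longest chain: Giant Kelp → Sea Urchin → Rock Crab → Giant Sea Bass.
It has 4 species and 3 links.

3 links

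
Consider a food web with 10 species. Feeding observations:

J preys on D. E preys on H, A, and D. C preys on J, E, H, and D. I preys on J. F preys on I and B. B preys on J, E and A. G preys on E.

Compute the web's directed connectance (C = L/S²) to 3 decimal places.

The web has S = 10 species and L = 15 feeding links.
C = L / S² = 15 / 100 = 0.1500 ≈ 0.150.

C = 0.150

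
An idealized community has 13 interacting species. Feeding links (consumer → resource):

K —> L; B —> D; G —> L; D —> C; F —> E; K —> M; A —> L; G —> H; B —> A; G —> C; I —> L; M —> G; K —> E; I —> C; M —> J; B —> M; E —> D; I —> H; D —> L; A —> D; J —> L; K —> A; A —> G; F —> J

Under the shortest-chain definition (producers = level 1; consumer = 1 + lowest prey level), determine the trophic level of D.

C is a producer → level 1.
D eats C → level 2.

Trophic level 2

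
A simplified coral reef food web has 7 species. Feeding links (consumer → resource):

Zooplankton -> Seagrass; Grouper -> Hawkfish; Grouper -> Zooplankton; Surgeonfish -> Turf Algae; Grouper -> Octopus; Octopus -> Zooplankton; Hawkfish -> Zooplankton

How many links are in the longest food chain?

One longest chain: Seagrass → Zooplankton → Hawkfish → Grouper.
It has 4 species and 3 links.

3 links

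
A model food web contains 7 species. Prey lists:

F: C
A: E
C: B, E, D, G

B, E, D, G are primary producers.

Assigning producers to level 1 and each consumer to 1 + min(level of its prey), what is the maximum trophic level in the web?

3

Producers (level 1): B, E, D, G.
Following each consumer down to its lowest-level prey: B → C → F (levels 1 through 3).
All prey of F (C 2) are at level 2 or above, so F is at level 1 + 2 = 3.
Every consumer has at least one prey at level 2 or below, so none exceeds level 3.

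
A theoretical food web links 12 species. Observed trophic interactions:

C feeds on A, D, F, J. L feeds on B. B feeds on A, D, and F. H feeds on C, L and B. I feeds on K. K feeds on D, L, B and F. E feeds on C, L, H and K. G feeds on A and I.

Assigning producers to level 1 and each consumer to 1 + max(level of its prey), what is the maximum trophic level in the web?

Producers (level 1): F, A, J, D.
F → B → L → K → I → G gives G level 6.
No species has a prey at level 6, so no species reaches level 7.

6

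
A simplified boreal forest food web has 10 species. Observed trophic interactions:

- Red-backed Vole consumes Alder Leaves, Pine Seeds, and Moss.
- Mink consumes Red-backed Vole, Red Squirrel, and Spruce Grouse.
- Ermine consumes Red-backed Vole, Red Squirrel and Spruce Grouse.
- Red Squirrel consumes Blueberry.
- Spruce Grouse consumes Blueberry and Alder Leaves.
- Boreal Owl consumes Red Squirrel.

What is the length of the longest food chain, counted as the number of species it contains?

3 species

One longest chain: Moss → Red-backed Vole → Ermine.
It has 3 species and 2 links.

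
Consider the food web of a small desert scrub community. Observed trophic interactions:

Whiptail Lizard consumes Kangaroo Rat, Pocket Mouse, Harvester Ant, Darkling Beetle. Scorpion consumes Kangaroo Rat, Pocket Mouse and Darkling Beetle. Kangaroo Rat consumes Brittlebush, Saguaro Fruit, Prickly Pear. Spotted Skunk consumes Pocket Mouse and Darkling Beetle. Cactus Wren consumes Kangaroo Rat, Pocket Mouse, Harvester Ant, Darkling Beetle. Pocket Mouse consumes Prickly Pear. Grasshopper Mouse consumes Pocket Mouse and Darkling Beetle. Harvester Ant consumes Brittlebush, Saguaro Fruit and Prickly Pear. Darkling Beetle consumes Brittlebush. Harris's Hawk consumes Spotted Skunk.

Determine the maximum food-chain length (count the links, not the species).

3 links

One longest chain: Brittlebush → Darkling Beetle → Spotted Skunk → Harris's Hawk.
It has 4 species and 3 links.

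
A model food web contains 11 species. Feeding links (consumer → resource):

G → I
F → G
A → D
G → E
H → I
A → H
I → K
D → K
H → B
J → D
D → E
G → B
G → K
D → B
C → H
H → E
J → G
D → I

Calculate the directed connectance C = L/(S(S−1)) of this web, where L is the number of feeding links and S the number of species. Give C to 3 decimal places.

C = 0.164

The web has S = 11 species and L = 18 feeding links.
C = L / (S(S−1)) = 18 / 110 = 0.1636 ≈ 0.164.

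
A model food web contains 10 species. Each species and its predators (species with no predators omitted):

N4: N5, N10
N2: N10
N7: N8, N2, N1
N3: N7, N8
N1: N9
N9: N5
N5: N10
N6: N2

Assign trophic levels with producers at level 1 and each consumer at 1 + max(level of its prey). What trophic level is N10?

N3 is a producer → level 1.
N7 eats N3 → level 2.
N1 eats N7 → level 3.
N9 eats N1 → level 4.
N5 eats N9 (level 4); other prey at levels: N4 1 → level 5.
N10 eats N5 (level 5); other prey at levels: N4 1, N2 3 → level 6.

Trophic level 6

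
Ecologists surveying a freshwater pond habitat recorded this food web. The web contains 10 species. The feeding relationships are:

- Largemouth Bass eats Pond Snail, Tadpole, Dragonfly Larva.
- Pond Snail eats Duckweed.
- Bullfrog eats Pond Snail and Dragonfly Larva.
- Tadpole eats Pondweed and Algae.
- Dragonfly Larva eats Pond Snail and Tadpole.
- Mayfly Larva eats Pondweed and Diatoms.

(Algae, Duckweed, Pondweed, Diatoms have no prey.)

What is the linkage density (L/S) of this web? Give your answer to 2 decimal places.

L/S = 1.20

There are L = 12 links among S = 10 species.
L/S = 12/10 = 1.2000 ≈ 1.20.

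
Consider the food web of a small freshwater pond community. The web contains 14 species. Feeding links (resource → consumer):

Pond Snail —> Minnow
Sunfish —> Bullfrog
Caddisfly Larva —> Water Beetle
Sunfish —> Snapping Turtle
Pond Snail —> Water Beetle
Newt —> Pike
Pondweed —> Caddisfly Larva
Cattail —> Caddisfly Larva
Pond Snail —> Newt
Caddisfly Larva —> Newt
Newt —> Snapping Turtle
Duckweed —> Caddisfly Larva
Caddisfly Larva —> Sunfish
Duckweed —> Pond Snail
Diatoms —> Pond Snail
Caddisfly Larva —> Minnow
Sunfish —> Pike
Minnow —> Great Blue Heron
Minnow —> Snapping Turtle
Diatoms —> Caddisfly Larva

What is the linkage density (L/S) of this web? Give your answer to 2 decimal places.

There are L = 20 links among S = 14 species.
L/S = 20/14 = 1.4286 ≈ 1.43.

L/S = 1.43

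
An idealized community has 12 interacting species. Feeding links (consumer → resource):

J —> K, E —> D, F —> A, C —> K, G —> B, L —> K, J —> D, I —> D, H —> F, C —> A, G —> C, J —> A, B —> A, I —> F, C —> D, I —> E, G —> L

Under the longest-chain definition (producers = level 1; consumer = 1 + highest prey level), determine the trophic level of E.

Trophic level 2

D is a producer → level 1.
E eats D → level 2.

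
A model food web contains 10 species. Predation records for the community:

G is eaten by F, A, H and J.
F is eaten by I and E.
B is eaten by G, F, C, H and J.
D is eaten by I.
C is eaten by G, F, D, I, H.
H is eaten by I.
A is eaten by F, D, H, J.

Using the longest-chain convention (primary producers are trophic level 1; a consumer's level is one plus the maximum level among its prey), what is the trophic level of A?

Trophic level 4

B is a producer → level 1.
C eats B → level 2.
G eats C (level 2); other prey at levels: B 1 → level 3.
A eats G → level 4.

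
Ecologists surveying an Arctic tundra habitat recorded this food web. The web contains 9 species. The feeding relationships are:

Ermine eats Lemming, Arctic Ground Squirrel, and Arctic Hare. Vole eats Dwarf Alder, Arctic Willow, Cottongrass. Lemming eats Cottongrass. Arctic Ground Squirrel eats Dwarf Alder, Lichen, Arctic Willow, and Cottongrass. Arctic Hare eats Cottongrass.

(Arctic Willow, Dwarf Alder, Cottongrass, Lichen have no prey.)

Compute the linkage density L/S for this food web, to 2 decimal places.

L/S = 1.33

There are L = 12 links among S = 9 species.
L/S = 12/9 = 1.3333 ≈ 1.33.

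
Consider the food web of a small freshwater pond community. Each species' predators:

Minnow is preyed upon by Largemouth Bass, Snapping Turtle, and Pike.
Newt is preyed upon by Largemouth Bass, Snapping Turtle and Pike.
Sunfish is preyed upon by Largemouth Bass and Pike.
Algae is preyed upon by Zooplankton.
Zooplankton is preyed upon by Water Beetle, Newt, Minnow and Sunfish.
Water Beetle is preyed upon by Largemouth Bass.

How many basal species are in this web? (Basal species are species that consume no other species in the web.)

Basal species (no prey listed): Algae.
Count: 1.

1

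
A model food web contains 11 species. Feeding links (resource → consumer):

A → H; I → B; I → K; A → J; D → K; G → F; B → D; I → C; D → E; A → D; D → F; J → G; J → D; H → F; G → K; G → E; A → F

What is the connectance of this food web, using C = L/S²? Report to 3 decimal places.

The web has S = 11 species and L = 17 feeding links.
C = L / S² = 17 / 121 = 0.1405 ≈ 0.140.

C = 0.140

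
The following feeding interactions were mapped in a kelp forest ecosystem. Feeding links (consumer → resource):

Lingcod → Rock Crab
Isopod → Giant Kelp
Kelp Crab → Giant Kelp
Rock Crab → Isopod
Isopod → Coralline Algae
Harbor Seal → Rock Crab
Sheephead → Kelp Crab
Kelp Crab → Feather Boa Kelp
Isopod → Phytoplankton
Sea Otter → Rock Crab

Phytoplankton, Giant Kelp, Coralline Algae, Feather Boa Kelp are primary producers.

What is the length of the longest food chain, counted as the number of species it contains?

One longest chain: Phytoplankton → Isopod → Rock Crab → Lingcod.
It has 4 species and 3 links.

4 species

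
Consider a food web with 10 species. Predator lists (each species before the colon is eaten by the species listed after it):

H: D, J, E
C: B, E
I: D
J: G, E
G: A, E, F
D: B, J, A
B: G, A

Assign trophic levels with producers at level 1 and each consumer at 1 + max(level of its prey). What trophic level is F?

I is a producer → level 1.
D eats I (level 1); other prey at levels: H 1 → level 2.
B eats D (level 2); other prey at levels: C 1 → level 3.
G eats B (level 3); other prey at levels: J 3 → level 4.
F eats G → level 5.

Trophic level 5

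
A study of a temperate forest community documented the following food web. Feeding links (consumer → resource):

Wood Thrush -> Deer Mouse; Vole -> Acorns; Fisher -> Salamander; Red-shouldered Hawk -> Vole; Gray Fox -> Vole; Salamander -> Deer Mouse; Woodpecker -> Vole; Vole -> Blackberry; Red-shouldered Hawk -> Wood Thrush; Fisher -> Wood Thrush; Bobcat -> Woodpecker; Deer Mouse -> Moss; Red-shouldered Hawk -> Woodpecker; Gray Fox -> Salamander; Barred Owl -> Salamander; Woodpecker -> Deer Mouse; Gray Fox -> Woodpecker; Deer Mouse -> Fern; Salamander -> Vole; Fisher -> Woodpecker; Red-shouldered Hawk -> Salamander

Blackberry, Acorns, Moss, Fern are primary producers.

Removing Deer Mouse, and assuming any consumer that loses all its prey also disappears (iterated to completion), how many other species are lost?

1

Remove Deer Mouse.
Round 1: Wood Thrush (all prey gone) → extinct.
No further losses. Total secondary extinctions: 1.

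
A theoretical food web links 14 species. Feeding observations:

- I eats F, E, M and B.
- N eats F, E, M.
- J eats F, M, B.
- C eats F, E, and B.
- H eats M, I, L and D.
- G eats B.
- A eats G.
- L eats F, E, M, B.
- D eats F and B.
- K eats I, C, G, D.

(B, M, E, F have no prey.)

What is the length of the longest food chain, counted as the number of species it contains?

3 species

One longest chain: B → L → H.
It has 3 species and 2 links.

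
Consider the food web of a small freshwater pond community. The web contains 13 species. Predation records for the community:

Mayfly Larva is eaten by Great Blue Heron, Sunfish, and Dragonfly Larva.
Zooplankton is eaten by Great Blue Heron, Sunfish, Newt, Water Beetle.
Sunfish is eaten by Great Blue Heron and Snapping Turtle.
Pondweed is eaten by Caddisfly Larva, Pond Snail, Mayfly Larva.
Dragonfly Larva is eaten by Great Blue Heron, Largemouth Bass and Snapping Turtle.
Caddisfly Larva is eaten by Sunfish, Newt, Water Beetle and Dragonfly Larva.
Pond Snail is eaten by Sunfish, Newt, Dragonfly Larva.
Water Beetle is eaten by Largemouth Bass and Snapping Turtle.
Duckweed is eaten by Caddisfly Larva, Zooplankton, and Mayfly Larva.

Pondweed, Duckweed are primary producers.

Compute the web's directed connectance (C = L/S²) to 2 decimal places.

The web has S = 13 species and L = 27 feeding links.
C = L / S² = 27 / 169 = 0.1598 ≈ 0.16.

C = 0.16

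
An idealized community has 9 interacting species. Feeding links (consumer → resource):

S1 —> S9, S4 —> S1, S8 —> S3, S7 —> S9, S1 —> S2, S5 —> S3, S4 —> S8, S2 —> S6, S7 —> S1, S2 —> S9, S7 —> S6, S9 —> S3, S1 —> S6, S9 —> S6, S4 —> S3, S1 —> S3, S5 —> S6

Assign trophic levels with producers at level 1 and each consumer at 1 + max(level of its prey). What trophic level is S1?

Trophic level 4

S3 is a producer → level 1.
S9 eats S3 (level 1); other prey at levels: S6 1 → level 2.
S2 eats S9 (level 2); other prey at levels: S6 1 → level 3.
S1 eats S2 (level 3); other prey at levels: S3 1, S6 1, S9 2 → level 4.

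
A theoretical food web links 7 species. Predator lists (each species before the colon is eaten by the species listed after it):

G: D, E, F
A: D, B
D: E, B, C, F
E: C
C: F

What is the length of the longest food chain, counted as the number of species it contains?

One longest chain: G → D → E → C → F.
It has 5 species and 4 links.

5 species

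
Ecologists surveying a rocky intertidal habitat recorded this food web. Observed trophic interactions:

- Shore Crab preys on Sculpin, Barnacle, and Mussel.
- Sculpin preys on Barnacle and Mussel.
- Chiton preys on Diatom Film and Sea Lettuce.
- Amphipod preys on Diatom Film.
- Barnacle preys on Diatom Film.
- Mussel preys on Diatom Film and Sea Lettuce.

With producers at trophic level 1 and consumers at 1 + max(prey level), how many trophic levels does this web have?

Producers (level 1): Sea Lettuce, Diatom Film.
Diatom Film → Barnacle → Sculpin → Shore Crab gives Shore Crab level 4.
No species has a prey at level 4, so no species reaches level 5.

4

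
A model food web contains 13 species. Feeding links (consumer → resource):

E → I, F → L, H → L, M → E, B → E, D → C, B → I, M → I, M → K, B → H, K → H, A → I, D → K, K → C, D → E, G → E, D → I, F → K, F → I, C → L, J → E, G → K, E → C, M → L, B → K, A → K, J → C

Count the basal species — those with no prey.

2

Basal species (no prey listed): L, I.
Count: 2.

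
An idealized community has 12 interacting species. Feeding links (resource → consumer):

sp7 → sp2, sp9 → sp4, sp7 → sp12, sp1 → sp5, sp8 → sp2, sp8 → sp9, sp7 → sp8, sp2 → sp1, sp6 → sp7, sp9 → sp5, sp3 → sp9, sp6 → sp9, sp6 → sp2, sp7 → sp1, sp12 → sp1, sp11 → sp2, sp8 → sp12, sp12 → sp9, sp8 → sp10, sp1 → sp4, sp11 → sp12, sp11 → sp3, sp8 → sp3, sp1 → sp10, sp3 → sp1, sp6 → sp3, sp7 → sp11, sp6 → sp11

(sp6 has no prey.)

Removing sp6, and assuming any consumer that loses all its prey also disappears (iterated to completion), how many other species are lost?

Remove sp6.
Round 1: sp7 (all prey gone) → extinct.
Round 2: sp8 (all prey gone), sp11 (all prey gone) → extinct.
Round 3: sp12 (all prey gone), sp3 (all prey gone), sp2 (all prey gone) → extinct.
Round 4: sp1 (all prey gone), sp9 (all prey gone) → extinct.
Round 5: sp10 (all prey gone), sp5 (all prey gone), sp4 (all prey gone) → extinct.
No further losses. Total secondary extinctions: 11.

11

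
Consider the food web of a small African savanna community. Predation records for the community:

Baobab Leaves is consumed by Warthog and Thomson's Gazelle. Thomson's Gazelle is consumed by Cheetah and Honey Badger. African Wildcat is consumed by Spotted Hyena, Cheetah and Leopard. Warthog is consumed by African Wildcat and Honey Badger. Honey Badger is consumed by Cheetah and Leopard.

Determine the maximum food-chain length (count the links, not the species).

One longest chain: Baobab Leaves → Warthog → African Wildcat → Cheetah.
It has 4 species and 3 links.

3 links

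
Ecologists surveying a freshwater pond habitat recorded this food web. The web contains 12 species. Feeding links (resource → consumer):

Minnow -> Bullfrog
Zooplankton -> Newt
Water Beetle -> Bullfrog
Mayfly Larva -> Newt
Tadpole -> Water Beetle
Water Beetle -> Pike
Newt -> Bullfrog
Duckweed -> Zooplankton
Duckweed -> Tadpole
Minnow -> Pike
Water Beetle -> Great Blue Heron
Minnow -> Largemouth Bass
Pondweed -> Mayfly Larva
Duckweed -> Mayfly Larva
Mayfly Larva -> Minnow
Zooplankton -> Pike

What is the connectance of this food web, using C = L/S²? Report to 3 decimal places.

The web has S = 12 species and L = 16 feeding links.
C = L / S² = 16 / 144 = 0.1111 ≈ 0.111.

C = 0.111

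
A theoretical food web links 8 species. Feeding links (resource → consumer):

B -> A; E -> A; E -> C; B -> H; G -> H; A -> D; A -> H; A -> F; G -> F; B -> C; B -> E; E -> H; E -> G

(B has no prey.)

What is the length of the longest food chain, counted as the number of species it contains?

One longest chain: B → E → A → D.
It has 4 species and 3 links.

4 species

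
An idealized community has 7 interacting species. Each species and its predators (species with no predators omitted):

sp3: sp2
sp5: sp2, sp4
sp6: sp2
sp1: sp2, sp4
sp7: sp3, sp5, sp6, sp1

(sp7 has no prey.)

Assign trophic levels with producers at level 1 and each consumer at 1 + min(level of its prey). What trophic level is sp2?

Trophic level 3

sp7 is a producer → level 1.
sp3 eats sp7 → level 2.
sp2 eats sp3 → level 3.
No prey of sp2 is below level 2, so 3 is the minimum.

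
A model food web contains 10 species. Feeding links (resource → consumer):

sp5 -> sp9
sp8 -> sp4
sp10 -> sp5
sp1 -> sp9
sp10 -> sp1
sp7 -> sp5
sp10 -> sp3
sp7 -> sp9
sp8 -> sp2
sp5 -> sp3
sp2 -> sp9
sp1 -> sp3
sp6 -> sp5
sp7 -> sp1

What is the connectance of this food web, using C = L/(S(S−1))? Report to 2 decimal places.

C = 0.16

The web has S = 10 species and L = 14 feeding links.
C = L / (S(S−1)) = 14 / 90 = 0.1556 ≈ 0.16.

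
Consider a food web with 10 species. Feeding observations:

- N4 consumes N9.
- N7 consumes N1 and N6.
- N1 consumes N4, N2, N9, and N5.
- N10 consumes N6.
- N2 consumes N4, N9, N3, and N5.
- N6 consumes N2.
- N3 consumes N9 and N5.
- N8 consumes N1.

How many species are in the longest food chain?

5 species

One longest chain: N9 → N4 → N2 → N1 → N7.
It has 5 species and 4 links.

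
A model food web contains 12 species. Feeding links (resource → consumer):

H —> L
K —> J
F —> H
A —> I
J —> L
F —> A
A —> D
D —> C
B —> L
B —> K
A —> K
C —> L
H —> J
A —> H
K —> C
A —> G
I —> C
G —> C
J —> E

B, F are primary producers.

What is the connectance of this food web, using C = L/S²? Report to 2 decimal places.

C = 0.13

The web has S = 12 species and L = 19 feeding links.
C = L / S² = 19 / 144 = 0.1319 ≈ 0.13.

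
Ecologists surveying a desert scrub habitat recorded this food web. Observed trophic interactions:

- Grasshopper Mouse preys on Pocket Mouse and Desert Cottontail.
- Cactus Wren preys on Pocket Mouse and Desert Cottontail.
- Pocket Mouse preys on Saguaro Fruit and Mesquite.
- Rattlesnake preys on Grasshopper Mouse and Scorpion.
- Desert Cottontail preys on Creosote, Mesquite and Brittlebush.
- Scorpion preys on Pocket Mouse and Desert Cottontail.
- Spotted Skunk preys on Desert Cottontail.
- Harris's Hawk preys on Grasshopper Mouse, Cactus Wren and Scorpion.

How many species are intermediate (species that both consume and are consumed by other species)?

5

Intermediate species (has both prey and predators): Desert Cottontail, Pocket Mouse, Cactus Wren, Scorpion, Grasshopper Mouse.
Count: 5.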